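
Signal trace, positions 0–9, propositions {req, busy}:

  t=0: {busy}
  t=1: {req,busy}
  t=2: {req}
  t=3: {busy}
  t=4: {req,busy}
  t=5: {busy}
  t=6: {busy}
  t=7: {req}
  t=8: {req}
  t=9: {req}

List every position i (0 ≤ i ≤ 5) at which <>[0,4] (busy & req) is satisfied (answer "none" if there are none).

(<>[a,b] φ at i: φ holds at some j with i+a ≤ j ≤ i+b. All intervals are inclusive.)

0, 1, 2, 3, 4

Evaluate at each i in [0,5]:
  i=0: ✓ (witness j=1)
  i=1: ✓ (witness j=1)
  i=2: ✓ (witness j=4)
  i=3: ✓ (witness j=4)
  i=4: ✓ (witness j=4)
  i=5: ✗ (none in [5,9])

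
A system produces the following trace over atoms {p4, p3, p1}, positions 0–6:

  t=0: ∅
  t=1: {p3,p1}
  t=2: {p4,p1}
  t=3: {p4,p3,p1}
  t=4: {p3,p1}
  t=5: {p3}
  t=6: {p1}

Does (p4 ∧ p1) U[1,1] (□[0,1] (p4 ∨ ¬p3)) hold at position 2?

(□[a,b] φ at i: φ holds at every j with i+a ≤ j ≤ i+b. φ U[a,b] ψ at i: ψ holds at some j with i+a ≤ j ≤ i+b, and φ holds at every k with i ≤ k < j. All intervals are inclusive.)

Does not hold

Need some j in [3,3] with □[0,1] (p4 ∨ ¬p3), and (p4 ∧ p1) at every k in [2,j-1].
  j=3: □[0,1] (p4 ∨ ¬p3) — fails at 4.
No j in the window works → until fails.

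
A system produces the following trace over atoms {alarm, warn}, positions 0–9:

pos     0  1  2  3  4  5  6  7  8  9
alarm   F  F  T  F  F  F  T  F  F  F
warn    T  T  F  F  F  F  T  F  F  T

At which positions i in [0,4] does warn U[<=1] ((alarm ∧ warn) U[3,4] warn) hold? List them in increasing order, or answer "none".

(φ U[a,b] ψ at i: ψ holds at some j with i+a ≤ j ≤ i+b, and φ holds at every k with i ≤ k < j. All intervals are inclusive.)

none

Evaluate at each i in [0,4]:
  i=0: ✗ (no rhs in [0,1])
  i=1: ✗ (no rhs in [1,2])
  i=2: ✗ (no rhs in [2,3])
  i=3: ✗ (no rhs in [3,4])
  i=4: ✗ (no rhs in [4,5])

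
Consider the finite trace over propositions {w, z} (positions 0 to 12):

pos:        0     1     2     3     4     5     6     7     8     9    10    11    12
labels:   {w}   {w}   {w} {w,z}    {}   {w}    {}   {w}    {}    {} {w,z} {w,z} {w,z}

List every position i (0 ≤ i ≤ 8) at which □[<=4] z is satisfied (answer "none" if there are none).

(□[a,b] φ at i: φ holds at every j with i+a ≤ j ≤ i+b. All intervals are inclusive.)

none

Evaluate at each i in [0,8]:
  i=0: ✗ (fails at j=0)
  i=1: ✗ (fails at j=1)
  i=2: ✗ (fails at j=2)
  i=3: ✗ (fails at j=4)
  i=4: ✗ (fails at j=4)
  i=5: ✗ (fails at j=5)
  i=6: ✗ (fails at j=6)
  i=7: ✗ (fails at j=7)
  i=8: ✗ (fails at j=8)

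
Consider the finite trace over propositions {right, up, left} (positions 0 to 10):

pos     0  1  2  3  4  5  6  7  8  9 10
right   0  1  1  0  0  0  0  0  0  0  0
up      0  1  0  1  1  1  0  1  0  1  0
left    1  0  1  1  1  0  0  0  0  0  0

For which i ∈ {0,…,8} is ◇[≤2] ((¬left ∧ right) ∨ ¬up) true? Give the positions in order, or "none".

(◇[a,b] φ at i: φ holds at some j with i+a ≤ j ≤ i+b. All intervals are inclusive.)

0, 1, 2, 4, 5, 6, 7, 8

Evaluate at each i in [0,8]:
  i=0: ✓ (witness j=0)
  i=1: ✓ (witness j=1)
  i=2: ✓ (witness j=2)
  i=3: ✗ (none in [3,5])
  i=4: ✓ (witness j=6)
  i=5: ✓ (witness j=6)
  i=6: ✓ (witness j=6)
  i=7: ✓ (witness j=8)
  i=8: ✓ (witness j=8)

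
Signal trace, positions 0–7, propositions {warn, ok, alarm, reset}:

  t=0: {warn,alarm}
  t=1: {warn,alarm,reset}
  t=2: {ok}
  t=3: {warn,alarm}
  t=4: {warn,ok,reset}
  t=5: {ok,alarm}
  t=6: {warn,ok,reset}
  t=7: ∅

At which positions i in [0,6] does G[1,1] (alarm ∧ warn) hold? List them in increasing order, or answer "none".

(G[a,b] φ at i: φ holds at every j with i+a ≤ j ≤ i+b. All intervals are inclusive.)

Evaluate at each i in [0,6]:
  i=0: ✓ (all of [1,1])
  i=1: ✗ (fails at j=2)
  i=2: ✓ (all of [3,3])
  i=3: ✗ (fails at j=4)
  i=4: ✗ (fails at j=5)
  i=5: ✗ (fails at j=6)
  i=6: ✗ (fails at j=7)

0, 2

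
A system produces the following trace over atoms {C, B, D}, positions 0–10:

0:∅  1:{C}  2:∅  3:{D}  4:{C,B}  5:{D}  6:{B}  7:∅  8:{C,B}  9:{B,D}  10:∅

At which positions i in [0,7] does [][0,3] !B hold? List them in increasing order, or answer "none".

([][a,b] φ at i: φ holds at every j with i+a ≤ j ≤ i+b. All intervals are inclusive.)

0

Evaluate at each i in [0,7]:
  i=0: ✓ (all of [0,3])
  i=1: ✗ (fails at j=4)
  i=2: ✗ (fails at j=4)
  i=3: ✗ (fails at j=4)
  i=4: ✗ (fails at j=4)
  i=5: ✗ (fails at j=6)
  i=6: ✗ (fails at j=6)
  i=7: ✗ (fails at j=8)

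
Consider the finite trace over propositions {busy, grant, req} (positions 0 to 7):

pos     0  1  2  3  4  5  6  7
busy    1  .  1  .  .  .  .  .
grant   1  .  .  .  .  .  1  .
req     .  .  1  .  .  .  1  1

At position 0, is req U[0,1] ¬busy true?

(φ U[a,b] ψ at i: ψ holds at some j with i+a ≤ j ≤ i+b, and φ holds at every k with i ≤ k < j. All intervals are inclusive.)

No

Need some j in [0,1] with ¬busy, and req at every k in [0,j-1].
  j=0: ¬busy false.
  j=1: ¬busy holds, but req fails at k=0 → not this j.
No j in the window works → until fails.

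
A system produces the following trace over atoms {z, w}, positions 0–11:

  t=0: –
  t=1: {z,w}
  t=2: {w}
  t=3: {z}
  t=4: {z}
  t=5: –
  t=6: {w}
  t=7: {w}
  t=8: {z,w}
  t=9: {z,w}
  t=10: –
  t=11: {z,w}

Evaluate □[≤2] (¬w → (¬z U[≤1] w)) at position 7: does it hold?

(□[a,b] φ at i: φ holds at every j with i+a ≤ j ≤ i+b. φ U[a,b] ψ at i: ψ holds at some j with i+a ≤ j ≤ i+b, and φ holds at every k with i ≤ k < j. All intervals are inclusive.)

Yes

Check (¬w → (¬z U[≤1] w)) at every j in [7,9]:
  j=7: antecedent false → ✓
  j=8: antecedent false → ✓
  j=9: antecedent false → ✓
All positions satisfy it → formula holds.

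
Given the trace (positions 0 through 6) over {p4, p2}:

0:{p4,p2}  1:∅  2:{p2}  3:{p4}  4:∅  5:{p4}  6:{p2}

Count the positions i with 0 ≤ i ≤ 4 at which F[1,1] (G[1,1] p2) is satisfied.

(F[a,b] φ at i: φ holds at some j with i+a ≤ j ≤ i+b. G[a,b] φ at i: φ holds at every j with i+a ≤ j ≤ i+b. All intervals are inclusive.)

Evaluate at each i in [0,4]:
  i=0: ✓ (witness j=1)
  i=1: ✗ (none in [2,2])
  i=2: ✗ (none in [3,3])
  i=3: ✗ (none in [4,4])
  i=4: ✓ (witness j=5)
Positions where it holds: {0, 4} → 2.

2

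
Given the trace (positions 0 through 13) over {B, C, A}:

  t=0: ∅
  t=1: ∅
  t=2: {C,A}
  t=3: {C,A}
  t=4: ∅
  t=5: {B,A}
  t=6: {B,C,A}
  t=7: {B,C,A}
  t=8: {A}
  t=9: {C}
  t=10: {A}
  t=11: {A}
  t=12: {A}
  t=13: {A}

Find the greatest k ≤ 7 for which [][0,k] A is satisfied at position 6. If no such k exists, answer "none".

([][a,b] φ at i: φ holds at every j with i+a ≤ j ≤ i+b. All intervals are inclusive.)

A must hold from j=6 onward; find where it first fails.
  j=6: holds
  j=7: holds
  j=8: holds
  j=9: fails
Holds on [6,8], so largest k = 2.

2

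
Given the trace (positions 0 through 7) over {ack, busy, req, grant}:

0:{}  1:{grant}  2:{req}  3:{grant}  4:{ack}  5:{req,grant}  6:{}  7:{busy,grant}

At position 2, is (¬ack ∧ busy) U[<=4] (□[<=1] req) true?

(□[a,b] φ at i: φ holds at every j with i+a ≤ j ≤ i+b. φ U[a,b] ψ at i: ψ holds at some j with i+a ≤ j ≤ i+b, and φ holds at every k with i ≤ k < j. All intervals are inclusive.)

Need some j in [2,6] with □[<=1] req, and (¬ack ∧ busy) at every k in [2,j-1].
  j=2: □[<=1] req — fails at 3.
  j=3: □[<=1] req — fails at 3.
  j=4: □[<=1] req — fails at 4.
  j=5: □[<=1] req — fails at 6.
  j=6: □[<=1] req — fails at 6.
No j in the window works → until fails.

No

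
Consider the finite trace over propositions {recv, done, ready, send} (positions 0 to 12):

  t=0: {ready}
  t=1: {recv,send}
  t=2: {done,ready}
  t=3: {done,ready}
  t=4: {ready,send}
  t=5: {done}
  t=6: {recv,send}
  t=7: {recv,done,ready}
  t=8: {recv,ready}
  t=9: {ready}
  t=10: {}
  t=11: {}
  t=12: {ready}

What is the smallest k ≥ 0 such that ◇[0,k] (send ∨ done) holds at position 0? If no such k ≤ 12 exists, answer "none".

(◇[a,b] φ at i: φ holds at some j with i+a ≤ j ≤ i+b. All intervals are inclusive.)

Scan j = 0,1,… for (send ∨ done):
  j=0: fails
  j=1: holds
First hit at j=1, so smallest k = 1-0 = 1.

1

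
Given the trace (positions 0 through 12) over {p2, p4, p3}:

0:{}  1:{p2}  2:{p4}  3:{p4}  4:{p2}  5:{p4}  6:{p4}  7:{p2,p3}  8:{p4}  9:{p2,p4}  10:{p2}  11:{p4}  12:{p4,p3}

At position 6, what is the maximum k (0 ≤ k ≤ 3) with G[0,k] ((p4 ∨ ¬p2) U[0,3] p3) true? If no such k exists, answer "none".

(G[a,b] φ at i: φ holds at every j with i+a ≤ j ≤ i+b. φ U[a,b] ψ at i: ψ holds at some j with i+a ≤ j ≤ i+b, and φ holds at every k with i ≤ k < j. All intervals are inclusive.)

((p4 ∨ ¬p2) U[0,3] p3) must hold from j=6 onward; find where it first fails.
  j=6: holds
  j=7: holds
  j=8: fails
Holds on [6,7], so largest k = 1.

1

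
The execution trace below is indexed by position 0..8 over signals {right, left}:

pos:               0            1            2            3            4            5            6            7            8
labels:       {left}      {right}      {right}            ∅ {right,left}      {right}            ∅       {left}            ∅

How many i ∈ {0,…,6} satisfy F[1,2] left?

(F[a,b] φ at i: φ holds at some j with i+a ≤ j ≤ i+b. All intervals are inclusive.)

Evaluate at each i in [0,6]:
  i=0: ✗ (none in [1,2])
  i=1: ✗ (none in [2,3])
  i=2: ✓ (witness j=4)
  i=3: ✓ (witness j=4)
  i=4: ✗ (none in [5,6])
  i=5: ✓ (witness j=7)
  i=6: ✓ (witness j=7)
Positions where it holds: {2, 3, 5, 6} → 4.

4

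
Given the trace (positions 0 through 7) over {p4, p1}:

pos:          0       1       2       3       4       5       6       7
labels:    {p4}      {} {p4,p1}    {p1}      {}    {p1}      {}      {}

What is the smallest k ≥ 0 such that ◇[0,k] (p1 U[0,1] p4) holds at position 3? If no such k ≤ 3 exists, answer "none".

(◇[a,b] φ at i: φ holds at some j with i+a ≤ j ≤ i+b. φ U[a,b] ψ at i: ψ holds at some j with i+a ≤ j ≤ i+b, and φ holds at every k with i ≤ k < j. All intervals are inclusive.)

none

Scan j = 3,4,… for (p1 U[0,1] p4):
  j=3: fails
  j=4: fails
  j=5: fails
  j=6: fails
No j in [3,6] satisfies it → none.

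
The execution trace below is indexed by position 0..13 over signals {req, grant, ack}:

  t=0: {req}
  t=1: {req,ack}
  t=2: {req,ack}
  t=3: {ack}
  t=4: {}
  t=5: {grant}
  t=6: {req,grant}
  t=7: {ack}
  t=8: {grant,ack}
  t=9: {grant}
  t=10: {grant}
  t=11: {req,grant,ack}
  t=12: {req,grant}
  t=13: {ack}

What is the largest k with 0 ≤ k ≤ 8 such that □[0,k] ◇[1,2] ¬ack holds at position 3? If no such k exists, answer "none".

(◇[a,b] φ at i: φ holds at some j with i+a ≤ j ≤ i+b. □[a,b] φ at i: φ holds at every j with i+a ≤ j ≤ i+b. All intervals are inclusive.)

2

◇[1,2] ¬ack must hold from j=3 onward; find where it first fails.
  j=3: holds
  j=4: holds
  j=5: holds
  j=6: fails
Holds on [3,5], so largest k = 2.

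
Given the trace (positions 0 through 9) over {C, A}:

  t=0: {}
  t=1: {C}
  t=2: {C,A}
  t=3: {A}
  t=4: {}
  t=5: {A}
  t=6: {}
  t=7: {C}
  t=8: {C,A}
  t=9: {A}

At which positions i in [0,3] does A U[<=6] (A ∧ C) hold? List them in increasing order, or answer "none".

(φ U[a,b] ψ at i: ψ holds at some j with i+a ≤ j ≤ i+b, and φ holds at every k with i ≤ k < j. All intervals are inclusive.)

Evaluate at each i in [0,3]:
  i=0: ✗ (lhs fails at k=0 before rhs at j=2)
  i=1: ✗ (lhs fails at k=1 before rhs at j=2)
  i=2: ✓ (rhs at j=2)
  i=3: ✗ (lhs fails at k=4 before rhs at j=8)

2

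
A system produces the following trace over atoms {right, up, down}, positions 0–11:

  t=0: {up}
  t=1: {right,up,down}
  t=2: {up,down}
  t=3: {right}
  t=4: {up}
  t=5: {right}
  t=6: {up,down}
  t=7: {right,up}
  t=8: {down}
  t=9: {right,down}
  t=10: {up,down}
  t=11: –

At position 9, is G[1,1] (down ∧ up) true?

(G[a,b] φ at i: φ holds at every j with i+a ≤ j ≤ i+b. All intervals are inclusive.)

Check (down ∧ up) at every j in [10,10]:
  j=10: true
All positions satisfy it → formula holds.

True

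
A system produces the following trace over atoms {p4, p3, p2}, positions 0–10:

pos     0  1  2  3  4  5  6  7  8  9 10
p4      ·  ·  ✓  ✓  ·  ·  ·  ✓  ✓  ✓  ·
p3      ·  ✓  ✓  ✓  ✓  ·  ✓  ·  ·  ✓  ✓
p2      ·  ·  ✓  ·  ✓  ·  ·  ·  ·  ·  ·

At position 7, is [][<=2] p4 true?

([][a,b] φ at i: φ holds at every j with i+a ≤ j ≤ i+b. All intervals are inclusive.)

True

Check p4 at every j in [7,9]:
  j=7: true
  j=8: true
  j=9: true
All positions satisfy it → formula holds.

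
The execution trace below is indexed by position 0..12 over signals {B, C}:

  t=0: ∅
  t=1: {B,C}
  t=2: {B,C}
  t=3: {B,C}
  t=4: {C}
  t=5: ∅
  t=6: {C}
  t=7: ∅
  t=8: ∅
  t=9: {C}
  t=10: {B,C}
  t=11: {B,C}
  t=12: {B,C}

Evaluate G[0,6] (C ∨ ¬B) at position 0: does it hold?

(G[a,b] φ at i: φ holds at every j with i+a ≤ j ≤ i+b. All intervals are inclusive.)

Check (C ∨ ¬B) at every j in [0,6]:
  j=0: true
  j=1: true
  j=2: true
  j=3: true
  j=4: true
  j=5: true
  j=6: true
All positions satisfy it → formula holds.

True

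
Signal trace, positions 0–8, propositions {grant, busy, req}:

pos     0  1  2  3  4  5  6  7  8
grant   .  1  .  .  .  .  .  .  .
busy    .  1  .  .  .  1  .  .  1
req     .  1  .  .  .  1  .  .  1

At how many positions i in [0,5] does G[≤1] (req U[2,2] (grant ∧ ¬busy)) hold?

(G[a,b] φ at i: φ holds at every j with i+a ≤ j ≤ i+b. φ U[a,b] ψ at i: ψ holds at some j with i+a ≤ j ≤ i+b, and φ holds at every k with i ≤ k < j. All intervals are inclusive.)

0

Evaluate at each i in [0,5]:
  i=0: ✗ (fails at j=0)
  i=1: ✗ (fails at j=1)
  i=2: ✗ (fails at j=2)
  i=3: ✗ (fails at j=3)
  i=4: ✗ (fails at j=4)
  i=5: ✗ (fails at j=5)
Positions where it holds: {} → 0.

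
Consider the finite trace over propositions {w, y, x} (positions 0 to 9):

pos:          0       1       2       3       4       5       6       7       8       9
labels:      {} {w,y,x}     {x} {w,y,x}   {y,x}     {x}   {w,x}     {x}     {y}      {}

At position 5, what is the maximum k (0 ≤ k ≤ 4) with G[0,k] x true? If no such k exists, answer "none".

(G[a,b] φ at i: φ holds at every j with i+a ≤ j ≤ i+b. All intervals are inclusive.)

2

x must hold from j=5 onward; find where it first fails.
  j=5: holds
  j=6: holds
  j=7: holds
  j=8: fails
Holds on [5,7], so largest k = 2.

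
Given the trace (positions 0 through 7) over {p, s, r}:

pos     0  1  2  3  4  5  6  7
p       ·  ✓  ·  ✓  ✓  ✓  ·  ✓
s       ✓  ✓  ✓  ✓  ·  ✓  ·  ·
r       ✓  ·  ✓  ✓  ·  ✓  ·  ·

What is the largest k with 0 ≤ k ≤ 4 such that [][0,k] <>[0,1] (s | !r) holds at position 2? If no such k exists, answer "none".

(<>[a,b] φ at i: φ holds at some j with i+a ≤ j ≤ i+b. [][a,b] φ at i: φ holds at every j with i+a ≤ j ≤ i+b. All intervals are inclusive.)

4

<>[0,1] (s | !r) must hold from j=2 onward; find where it first fails.
  j=2: holds
  j=3: holds
  j=4: holds
  j=5: holds
  j=6: holds
Holds through j=6; largest k = 4.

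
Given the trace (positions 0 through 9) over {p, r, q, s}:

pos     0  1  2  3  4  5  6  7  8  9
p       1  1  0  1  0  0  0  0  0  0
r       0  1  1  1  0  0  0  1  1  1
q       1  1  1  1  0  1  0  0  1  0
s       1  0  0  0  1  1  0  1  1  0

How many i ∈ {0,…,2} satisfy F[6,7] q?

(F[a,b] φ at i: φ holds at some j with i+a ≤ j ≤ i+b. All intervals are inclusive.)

2

Evaluate at each i in [0,2]:
  i=0: ✗ (none in [6,7])
  i=1: ✓ (witness j=8)
  i=2: ✓ (witness j=8)
Positions where it holds: {1, 2} → 2.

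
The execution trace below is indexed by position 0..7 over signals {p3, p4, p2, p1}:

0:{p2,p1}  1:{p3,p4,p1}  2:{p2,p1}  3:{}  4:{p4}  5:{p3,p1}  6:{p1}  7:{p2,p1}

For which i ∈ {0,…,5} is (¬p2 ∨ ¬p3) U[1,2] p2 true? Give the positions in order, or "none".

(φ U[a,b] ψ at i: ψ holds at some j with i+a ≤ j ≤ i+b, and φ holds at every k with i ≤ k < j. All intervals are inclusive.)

Evaluate at each i in [0,5]:
  i=0: ✓ (rhs at j=2; lhs holds on [0,1])
  i=1: ✓ (rhs at j=2; lhs holds on [1,1])
  i=2: ✗ (no rhs in [3,4])
  i=3: ✗ (no rhs in [4,5])
  i=4: ✗ (no rhs in [5,6])
  i=5: ✓ (rhs at j=7; lhs holds on [5,6])

0, 1, 5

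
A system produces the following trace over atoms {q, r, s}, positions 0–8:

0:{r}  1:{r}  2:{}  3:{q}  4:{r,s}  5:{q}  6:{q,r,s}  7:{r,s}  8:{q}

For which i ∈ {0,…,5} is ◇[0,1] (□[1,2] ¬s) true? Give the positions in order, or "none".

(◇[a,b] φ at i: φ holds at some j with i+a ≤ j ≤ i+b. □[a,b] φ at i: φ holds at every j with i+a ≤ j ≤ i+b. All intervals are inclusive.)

0, 1

Evaluate at each i in [0,5]:
  i=0: ✓ (witness j=0)
  i=1: ✓ (witness j=1)
  i=2: ✗ (none in [2,3])
  i=3: ✗ (none in [3,4])
  i=4: ✗ (none in [4,5])
  i=5: ✗ (none in [5,6])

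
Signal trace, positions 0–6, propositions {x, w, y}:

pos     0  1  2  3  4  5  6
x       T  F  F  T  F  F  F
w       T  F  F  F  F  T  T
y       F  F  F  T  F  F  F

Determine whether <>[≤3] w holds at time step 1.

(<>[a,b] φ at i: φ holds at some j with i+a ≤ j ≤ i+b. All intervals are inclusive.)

Check w at each j in [1,4]:
  j=1: false
  j=2: false
  j=3: false
  j=4: false
No position in the window satisfies it → formula fails.

False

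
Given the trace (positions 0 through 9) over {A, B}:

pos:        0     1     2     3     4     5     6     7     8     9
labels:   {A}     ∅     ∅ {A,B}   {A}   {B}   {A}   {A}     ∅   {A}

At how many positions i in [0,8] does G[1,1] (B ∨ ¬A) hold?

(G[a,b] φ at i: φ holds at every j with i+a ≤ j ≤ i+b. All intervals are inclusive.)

5

Evaluate at each i in [0,8]:
  i=0: ✓ (all of [1,1])
  i=1: ✓ (all of [2,2])
  i=2: ✓ (all of [3,3])
  i=3: ✗ (fails at j=4)
  i=4: ✓ (all of [5,5])
  i=5: ✗ (fails at j=6)
  i=6: ✗ (fails at j=7)
  i=7: ✓ (all of [8,8])
  i=8: ✗ (fails at j=9)
Positions where it holds: {0, 1, 2, 4, 7} → 5.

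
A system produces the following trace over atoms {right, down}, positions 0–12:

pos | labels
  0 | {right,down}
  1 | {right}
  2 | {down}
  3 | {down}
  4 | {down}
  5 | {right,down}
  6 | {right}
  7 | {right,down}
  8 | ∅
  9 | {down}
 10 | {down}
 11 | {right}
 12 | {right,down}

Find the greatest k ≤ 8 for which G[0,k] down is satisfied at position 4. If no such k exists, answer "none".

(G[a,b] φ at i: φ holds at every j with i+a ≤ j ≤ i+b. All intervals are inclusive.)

down must hold from j=4 onward; find where it first fails.
  j=4: holds
  j=5: holds
  j=6: fails
Holds on [4,5], so largest k = 1.

1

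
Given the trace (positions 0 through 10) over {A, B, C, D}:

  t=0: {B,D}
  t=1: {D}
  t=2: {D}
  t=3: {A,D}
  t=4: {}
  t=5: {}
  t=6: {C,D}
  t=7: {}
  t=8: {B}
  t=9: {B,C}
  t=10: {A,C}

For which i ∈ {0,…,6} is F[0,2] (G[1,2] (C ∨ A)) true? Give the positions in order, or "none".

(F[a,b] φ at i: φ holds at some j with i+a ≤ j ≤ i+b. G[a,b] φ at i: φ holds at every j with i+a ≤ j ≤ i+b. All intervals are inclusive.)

Evaluate at each i in [0,6]:
  i=0: ✗ (none in [0,2])
  i=1: ✗ (none in [1,3])
  i=2: ✗ (none in [2,4])
  i=3: ✗ (none in [3,5])
  i=4: ✗ (none in [4,6])
  i=5: ✗ (none in [5,7])
  i=6: ✓ (witness j=8)

6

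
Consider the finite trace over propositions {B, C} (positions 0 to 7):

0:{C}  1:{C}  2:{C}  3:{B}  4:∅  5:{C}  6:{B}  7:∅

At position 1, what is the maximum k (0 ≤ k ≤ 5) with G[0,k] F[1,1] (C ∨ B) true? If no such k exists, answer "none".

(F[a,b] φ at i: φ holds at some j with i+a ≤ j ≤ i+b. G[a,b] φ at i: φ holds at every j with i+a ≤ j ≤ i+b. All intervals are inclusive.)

1

F[1,1] (C ∨ B) must hold from j=1 onward; find where it first fails.
  j=1: holds
  j=2: holds
  j=3: fails
Holds on [1,2], so largest k = 1.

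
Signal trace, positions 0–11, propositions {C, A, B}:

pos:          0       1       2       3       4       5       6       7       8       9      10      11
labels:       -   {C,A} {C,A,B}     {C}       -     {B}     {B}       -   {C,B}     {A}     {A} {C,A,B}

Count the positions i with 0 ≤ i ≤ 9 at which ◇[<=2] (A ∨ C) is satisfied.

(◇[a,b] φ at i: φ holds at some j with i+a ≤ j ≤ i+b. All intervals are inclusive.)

8

Evaluate at each i in [0,9]:
  i=0: ✓ (witness j=1)
  i=1: ✓ (witness j=1)
  i=2: ✓ (witness j=2)
  i=3: ✓ (witness j=3)
  i=4: ✗ (none in [4,6])
  i=5: ✗ (none in [5,7])
  i=6: ✓ (witness j=8)
  i=7: ✓ (witness j=8)
  i=8: ✓ (witness j=8)
  i=9: ✓ (witness j=9)
Positions where it holds: {0, 1, 2, 3, 6, 7, 8, 9} → 8.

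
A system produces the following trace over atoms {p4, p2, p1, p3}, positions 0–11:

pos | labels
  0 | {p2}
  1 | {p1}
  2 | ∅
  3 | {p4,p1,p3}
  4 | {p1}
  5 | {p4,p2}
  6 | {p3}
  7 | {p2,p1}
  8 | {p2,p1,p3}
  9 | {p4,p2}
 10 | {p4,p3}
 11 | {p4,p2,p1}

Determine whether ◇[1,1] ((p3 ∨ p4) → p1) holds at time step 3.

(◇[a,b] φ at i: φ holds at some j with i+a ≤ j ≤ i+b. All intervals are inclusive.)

Check ((p3 ∨ p4) → p1) at each j in [4,4]:
  j=4: true
Found at j=4 → formula holds.

Yes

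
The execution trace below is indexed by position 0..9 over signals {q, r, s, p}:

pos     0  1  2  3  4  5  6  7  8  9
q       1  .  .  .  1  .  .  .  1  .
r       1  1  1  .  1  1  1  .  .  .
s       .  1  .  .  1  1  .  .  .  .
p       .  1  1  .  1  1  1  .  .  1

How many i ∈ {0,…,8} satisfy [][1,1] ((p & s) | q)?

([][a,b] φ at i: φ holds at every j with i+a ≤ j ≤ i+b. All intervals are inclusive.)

4

Evaluate at each i in [0,8]:
  i=0: ✓ (all of [1,1])
  i=1: ✗ (fails at j=2)
  i=2: ✗ (fails at j=3)
  i=3: ✓ (all of [4,4])
  i=4: ✓ (all of [5,5])
  i=5: ✗ (fails at j=6)
  i=6: ✗ (fails at j=7)
  i=7: ✓ (all of [8,8])
  i=8: ✗ (fails at j=9)
Positions where it holds: {0, 3, 4, 7} → 4.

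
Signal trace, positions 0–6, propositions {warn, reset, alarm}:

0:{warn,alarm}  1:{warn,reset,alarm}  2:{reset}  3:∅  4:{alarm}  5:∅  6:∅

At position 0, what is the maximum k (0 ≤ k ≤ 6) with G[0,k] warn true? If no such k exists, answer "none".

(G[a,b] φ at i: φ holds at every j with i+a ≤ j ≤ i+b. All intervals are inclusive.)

1

warn must hold from j=0 onward; find where it first fails.
  j=0: holds
  j=1: holds
  j=2: fails
Holds on [0,1], so largest k = 1.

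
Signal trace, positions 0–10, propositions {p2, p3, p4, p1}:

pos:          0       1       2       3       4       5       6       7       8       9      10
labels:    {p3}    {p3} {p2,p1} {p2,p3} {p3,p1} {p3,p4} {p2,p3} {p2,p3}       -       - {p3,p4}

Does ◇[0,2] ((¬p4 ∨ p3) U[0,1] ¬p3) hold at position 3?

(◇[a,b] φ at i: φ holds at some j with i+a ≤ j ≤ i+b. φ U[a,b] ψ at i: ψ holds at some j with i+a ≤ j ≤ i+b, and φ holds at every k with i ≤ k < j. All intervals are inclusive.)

Check ((¬p4 ∨ p3) U[0,1] ¬p3) at each j in [3,5]:
  j=3: fails
  j=4: fails
  j=5: fails
No position in the window satisfies it → formula fails.

Does not hold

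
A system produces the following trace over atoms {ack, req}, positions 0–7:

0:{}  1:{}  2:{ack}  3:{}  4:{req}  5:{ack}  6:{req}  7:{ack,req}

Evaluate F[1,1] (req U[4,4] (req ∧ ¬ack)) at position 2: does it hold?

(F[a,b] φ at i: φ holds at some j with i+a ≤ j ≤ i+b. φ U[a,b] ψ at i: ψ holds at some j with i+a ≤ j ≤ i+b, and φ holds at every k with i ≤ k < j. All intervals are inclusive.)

False

Check (req U[4,4] (req ∧ ¬ack)) at each j in [3,3]:
  j=3: fails
No position in the window satisfies it → formula fails.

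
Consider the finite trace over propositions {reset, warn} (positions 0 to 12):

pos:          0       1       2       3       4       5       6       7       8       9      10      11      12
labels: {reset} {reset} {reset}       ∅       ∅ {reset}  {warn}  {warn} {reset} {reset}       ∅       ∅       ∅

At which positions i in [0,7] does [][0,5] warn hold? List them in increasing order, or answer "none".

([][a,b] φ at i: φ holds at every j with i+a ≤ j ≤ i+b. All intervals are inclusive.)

Evaluate at each i in [0,7]:
  i=0: ✗ (fails at j=0)
  i=1: ✗ (fails at j=1)
  i=2: ✗ (fails at j=2)
  i=3: ✗ (fails at j=3)
  i=4: ✗ (fails at j=4)
  i=5: ✗ (fails at j=5)
  i=6: ✗ (fails at j=8)
  i=7: ✗ (fails at j=8)

none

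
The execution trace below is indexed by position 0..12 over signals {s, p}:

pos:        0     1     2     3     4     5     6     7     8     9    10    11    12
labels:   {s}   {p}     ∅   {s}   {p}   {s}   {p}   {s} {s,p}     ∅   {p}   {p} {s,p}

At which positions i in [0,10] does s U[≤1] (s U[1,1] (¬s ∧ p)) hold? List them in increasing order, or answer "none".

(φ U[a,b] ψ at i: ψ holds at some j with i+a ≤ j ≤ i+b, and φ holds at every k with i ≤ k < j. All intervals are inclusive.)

0, 3, 5

Evaluate at each i in [0,10]:
  i=0: ✓ (rhs at j=0)
  i=1: ✗ (no rhs in [1,2])
  i=2: ✗ (lhs fails at k=2 before rhs at j=3)
  i=3: ✓ (rhs at j=3)
  i=4: ✗ (lhs fails at k=4 before rhs at j=5)
  i=5: ✓ (rhs at j=5)
  i=6: ✗ (no rhs in [6,7])
  i=7: ✗ (no rhs in [7,8])
  i=8: ✗ (no rhs in [8,9])
  i=9: ✗ (no rhs in [9,10])
  i=10: ✗ (no rhs in [10,11])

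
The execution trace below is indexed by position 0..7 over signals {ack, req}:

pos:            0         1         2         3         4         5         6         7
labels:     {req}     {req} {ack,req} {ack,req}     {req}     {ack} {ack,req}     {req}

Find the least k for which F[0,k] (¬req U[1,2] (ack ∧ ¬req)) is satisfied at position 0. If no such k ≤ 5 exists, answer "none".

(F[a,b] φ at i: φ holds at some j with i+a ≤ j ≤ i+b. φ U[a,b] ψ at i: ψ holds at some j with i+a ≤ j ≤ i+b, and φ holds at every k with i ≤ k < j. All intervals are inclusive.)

none

Scan j = 0,1,… for (¬req U[1,2] (ack ∧ ¬req)):
  j=0: fails
  j=1: fails
  j=2: fails
  j=3: fails
  j=4: fails
  j=5: fails
No j in [0,5] satisfies it → none.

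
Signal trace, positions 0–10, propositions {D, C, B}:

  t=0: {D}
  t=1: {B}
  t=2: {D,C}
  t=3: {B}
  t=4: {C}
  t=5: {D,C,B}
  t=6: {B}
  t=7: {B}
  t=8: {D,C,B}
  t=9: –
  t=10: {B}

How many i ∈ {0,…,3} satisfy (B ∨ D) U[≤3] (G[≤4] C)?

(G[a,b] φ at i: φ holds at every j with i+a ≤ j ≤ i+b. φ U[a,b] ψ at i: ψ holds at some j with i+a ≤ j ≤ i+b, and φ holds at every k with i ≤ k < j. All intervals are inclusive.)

0

Evaluate at each i in [0,3]:
  i=0: ✗ (no rhs in [0,3])
  i=1: ✗ (no rhs in [1,4])
  i=2: ✗ (no rhs in [2,5])
  i=3: ✗ (no rhs in [3,6])
Positions where it holds: {} → 0.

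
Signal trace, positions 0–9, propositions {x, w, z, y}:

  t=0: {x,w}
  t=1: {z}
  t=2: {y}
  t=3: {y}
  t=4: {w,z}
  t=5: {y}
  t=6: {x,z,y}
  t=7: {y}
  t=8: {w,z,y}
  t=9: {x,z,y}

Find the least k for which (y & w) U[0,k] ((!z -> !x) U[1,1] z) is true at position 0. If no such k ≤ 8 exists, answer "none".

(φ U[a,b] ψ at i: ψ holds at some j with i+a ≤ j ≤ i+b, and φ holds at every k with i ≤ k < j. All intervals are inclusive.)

Need earliest j ≥ 0 with ((!z -> !x) U[1,1] z), and (y & w) at every k in [0,j-1].
  j=0: rhs fails.
  j=1: rhs fails.
  j=2: rhs fails.
  j=3: rhs holds but lhs fails at k=0.
  j=4: rhs fails.
  j=5: rhs holds but lhs fails at k=0.
  j=6: rhs fails.
  j=7: rhs holds but lhs fails at k=0.
  j=8: rhs holds but lhs fails at k=0.
No witness within the range → none.

none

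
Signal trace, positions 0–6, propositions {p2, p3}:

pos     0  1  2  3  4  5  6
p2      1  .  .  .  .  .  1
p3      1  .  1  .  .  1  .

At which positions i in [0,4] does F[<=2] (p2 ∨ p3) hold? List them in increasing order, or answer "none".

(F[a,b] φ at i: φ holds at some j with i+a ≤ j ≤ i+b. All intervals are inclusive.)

Evaluate at each i in [0,4]:
  i=0: ✓ (witness j=0)
  i=1: ✓ (witness j=2)
  i=2: ✓ (witness j=2)
  i=3: ✓ (witness j=5)
  i=4: ✓ (witness j=5)

0, 1, 2, 3, 4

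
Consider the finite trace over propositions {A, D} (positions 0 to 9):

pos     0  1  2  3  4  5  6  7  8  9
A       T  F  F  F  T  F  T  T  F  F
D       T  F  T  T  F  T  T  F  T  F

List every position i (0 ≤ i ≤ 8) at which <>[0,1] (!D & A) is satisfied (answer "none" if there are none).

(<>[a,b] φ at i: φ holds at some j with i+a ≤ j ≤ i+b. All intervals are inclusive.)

Evaluate at each i in [0,8]:
  i=0: ✗ (none in [0,1])
  i=1: ✗ (none in [1,2])
  i=2: ✗ (none in [2,3])
  i=3: ✓ (witness j=4)
  i=4: ✓ (witness j=4)
  i=5: ✗ (none in [5,6])
  i=6: ✓ (witness j=7)
  i=7: ✓ (witness j=7)
  i=8: ✗ (none in [8,9])

3, 4, 6, 7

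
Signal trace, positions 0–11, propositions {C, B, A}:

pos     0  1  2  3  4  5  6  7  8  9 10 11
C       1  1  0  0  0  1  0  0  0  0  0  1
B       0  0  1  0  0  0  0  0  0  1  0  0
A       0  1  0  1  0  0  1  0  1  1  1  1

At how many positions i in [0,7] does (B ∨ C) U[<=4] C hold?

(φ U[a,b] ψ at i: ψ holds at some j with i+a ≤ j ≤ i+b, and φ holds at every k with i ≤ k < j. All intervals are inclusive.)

Evaluate at each i in [0,7]:
  i=0: ✓ (rhs at j=0)
  i=1: ✓ (rhs at j=1)
  i=2: ✗ (lhs fails at k=3 before rhs at j=5)
  i=3: ✗ (lhs fails at k=3 before rhs at j=5)
  i=4: ✗ (lhs fails at k=4 before rhs at j=5)
  i=5: ✓ (rhs at j=5)
  i=6: ✗ (no rhs in [6,10])
  i=7: ✗ (lhs fails at k=7 before rhs at j=11)
Positions where it holds: {0, 1, 5} → 3.

3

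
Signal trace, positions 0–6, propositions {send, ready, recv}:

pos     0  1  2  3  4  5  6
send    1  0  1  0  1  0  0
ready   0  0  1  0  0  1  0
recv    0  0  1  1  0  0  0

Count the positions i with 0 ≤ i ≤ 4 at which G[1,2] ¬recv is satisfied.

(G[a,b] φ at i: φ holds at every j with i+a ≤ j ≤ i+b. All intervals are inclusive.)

2

Evaluate at each i in [0,4]:
  i=0: ✗ (fails at j=2)
  i=1: ✗ (fails at j=2)
  i=2: ✗ (fails at j=3)
  i=3: ✓ (all of [4,5])
  i=4: ✓ (all of [5,6])
Positions where it holds: {3, 4} → 2.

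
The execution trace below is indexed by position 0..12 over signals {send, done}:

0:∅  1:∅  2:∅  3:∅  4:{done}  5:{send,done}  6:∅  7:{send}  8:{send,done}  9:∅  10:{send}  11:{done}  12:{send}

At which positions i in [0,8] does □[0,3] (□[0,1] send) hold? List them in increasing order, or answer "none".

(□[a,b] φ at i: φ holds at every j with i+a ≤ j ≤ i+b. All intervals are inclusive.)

none

Evaluate at each i in [0,8]:
  i=0: ✗ (fails at j=0)
  i=1: ✗ (fails at j=1)
  i=2: ✗ (fails at j=2)
  i=3: ✗ (fails at j=3)
  i=4: ✗ (fails at j=4)
  i=5: ✗ (fails at j=5)
  i=6: ✗ (fails at j=6)
  i=7: ✗ (fails at j=8)
  i=8: ✗ (fails at j=8)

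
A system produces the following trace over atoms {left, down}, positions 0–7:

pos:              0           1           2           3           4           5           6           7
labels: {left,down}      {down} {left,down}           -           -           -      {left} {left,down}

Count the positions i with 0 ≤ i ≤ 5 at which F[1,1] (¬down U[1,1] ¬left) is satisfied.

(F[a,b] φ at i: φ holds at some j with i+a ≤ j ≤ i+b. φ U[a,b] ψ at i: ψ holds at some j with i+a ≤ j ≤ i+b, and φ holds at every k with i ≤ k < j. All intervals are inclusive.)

2

Evaluate at each i in [0,5]:
  i=0: ✗ (none in [1,1])
  i=1: ✗ (none in [2,2])
  i=2: ✓ (witness j=3)
  i=3: ✓ (witness j=4)
  i=4: ✗ (none in [5,5])
  i=5: ✗ (none in [6,6])
Positions where it holds: {2, 3} → 2.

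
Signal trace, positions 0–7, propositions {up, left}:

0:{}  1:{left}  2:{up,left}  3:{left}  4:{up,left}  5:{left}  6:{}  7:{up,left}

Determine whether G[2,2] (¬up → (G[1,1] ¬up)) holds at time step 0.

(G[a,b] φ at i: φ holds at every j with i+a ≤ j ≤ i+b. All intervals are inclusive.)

Check (¬up → (G[1,1] ¬up)) at every j in [2,2]:
  j=2: antecedent false → ✓
All positions satisfy it → formula holds.

True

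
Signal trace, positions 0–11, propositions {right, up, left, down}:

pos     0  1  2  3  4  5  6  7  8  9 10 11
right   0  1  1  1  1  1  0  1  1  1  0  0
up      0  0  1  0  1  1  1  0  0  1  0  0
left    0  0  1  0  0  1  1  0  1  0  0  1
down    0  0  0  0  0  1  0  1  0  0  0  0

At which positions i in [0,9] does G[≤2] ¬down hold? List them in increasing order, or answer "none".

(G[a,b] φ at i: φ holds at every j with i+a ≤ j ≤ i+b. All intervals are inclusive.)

Evaluate at each i in [0,9]:
  i=0: ✓ (all of [0,2])
  i=1: ✓ (all of [1,3])
  i=2: ✓ (all of [2,4])
  i=3: ✗ (fails at j=5)
  i=4: ✗ (fails at j=5)
  i=5: ✗ (fails at j=5)
  i=6: ✗ (fails at j=7)
  i=7: ✗ (fails at j=7)
  i=8: ✓ (all of [8,10])
  i=9: ✓ (all of [9,11])

0, 1, 2, 8, 9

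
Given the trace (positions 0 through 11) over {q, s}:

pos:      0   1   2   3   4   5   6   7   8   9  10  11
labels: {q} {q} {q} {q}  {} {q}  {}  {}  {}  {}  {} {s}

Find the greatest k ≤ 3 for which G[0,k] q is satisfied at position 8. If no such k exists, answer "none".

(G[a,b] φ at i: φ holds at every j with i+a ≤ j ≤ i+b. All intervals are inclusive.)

q must hold from j=8 onward; find where it first fails.
  j=8: fails → no k works.

none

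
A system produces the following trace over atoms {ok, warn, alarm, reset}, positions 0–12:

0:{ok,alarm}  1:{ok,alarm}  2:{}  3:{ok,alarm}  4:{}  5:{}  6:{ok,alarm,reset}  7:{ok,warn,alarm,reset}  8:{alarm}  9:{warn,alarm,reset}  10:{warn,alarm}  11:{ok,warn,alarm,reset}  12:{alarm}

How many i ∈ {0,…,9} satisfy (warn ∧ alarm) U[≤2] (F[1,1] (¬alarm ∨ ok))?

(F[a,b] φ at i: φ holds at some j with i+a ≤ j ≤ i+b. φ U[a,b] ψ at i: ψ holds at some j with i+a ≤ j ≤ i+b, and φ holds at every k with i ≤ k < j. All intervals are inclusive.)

Evaluate at each i in [0,9]:
  i=0: ✓ (rhs at j=0)
  i=1: ✓ (rhs at j=1)
  i=2: ✓ (rhs at j=2)
  i=3: ✓ (rhs at j=3)
  i=4: ✓ (rhs at j=4)
  i=5: ✓ (rhs at j=5)
  i=6: ✓ (rhs at j=6)
  i=7: ✗ (no rhs in [7,9])
  i=8: ✗ (lhs fails at k=8 before rhs at j=10)
  i=9: ✓ (rhs at j=10; lhs holds on [9,9])
Positions where it holds: {0, 1, 2, 3, 4, 5, 6, 9} → 8.

8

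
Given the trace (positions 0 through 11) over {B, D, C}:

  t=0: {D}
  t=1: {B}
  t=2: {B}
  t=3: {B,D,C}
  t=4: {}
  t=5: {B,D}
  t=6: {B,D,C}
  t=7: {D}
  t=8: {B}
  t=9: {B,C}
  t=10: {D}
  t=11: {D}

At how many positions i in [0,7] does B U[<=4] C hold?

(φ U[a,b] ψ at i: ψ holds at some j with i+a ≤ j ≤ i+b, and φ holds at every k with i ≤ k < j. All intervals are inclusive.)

5

Evaluate at each i in [0,7]:
  i=0: ✗ (lhs fails at k=0 before rhs at j=3)
  i=1: ✓ (rhs at j=3; lhs holds on [1,2])
  i=2: ✓ (rhs at j=3; lhs holds on [2,2])
  i=3: ✓ (rhs at j=3)
  i=4: ✗ (lhs fails at k=4 before rhs at j=6)
  i=5: ✓ (rhs at j=6; lhs holds on [5,5])
  i=6: ✓ (rhs at j=6)
  i=7: ✗ (lhs fails at k=7 before rhs at j=9)
Positions where it holds: {1, 2, 3, 5, 6} → 5.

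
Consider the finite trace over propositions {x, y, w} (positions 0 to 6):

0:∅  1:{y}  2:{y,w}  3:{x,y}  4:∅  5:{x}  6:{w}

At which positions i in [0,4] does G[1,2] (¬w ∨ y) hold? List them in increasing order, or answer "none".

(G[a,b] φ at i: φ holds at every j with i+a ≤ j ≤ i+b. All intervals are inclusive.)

Evaluate at each i in [0,4]:
  i=0: ✓ (all of [1,2])
  i=1: ✓ (all of [2,3])
  i=2: ✓ (all of [3,4])
  i=3: ✓ (all of [4,5])
  i=4: ✗ (fails at j=6)

0, 1, 2, 3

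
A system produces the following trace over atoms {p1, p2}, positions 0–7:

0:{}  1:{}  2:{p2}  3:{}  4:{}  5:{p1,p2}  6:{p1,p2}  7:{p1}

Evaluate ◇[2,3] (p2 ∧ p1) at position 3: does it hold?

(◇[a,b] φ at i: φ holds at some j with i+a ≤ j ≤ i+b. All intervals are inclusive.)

Holds

Check (p2 ∧ p1) at each j in [5,6]:
  j=5: true
  j=6: true
Found at j=5 → formula holds.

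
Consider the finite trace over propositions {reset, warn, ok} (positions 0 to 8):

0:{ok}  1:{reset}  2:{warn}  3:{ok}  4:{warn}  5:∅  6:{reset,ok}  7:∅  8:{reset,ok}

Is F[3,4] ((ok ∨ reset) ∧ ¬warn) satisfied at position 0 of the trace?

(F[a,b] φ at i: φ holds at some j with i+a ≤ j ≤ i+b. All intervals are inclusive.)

Check ((ok ∨ reset) ∧ ¬warn) at each j in [3,4]:
  j=3: true
  j=4: false
Found at j=3 → formula holds.

Yes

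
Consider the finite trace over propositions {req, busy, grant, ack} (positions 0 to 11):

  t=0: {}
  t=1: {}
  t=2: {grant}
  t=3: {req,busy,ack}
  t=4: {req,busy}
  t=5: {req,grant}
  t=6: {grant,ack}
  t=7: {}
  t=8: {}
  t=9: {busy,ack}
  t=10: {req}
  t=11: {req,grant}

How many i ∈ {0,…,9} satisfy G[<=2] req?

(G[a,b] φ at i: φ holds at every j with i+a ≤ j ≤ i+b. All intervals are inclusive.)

Evaluate at each i in [0,9]:
  i=0: ✗ (fails at j=0)
  i=1: ✗ (fails at j=1)
  i=2: ✗ (fails at j=2)
  i=3: ✓ (all of [3,5])
  i=4: ✗ (fails at j=6)
  i=5: ✗ (fails at j=6)
  i=6: ✗ (fails at j=6)
  i=7: ✗ (fails at j=7)
  i=8: ✗ (fails at j=8)
  i=9: ✗ (fails at j=9)
Positions where it holds: {3} → 1.

1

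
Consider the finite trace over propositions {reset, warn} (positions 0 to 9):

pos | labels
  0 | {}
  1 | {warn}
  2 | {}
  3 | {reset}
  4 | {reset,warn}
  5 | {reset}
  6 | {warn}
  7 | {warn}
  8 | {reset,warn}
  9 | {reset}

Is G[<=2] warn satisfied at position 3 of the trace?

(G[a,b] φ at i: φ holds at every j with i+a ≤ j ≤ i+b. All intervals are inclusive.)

Check warn at every j in [3,5]:
  j=3: false
  j=4: true
  j=5: false
Fails at j=3 → formula fails.

No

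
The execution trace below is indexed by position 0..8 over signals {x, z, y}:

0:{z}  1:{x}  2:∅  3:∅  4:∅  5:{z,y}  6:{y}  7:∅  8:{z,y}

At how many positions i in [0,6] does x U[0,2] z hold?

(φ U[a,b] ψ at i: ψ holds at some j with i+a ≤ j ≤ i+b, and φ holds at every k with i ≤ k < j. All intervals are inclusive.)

2

Evaluate at each i in [0,6]:
  i=0: ✓ (rhs at j=0)
  i=1: ✗ (no rhs in [1,3])
  i=2: ✗ (no rhs in [2,4])
  i=3: ✗ (lhs fails at k=3 before rhs at j=5)
  i=4: ✗ (lhs fails at k=4 before rhs at j=5)
  i=5: ✓ (rhs at j=5)
  i=6: ✗ (lhs fails at k=6 before rhs at j=8)
Positions where it holds: {0, 5} → 2.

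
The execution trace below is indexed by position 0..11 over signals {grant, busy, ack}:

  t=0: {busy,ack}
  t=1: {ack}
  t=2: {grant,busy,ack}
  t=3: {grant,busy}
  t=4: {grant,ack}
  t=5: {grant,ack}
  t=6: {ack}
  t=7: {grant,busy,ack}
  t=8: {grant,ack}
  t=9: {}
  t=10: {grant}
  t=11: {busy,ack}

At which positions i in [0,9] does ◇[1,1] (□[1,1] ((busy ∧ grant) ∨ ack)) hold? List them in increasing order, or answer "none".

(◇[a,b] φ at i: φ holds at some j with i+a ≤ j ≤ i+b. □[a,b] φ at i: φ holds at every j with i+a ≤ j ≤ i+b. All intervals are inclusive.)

Evaluate at each i in [0,9]:
  i=0: ✓ (witness j=1)
  i=1: ✓ (witness j=2)
  i=2: ✓ (witness j=3)
  i=3: ✓ (witness j=4)
  i=4: ✓ (witness j=5)
  i=5: ✓ (witness j=6)
  i=6: ✓ (witness j=7)
  i=7: ✗ (none in [8,8])
  i=8: ✗ (none in [9,9])
  i=9: ✓ (witness j=10)

0, 1, 2, 3, 4, 5, 6, 9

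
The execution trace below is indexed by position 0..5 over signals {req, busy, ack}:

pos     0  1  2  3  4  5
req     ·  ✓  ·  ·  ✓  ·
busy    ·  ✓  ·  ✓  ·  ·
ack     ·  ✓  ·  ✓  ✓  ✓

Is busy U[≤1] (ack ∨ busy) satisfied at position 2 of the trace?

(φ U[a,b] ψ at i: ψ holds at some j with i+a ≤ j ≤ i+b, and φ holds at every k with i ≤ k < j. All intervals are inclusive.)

Need some j in [2,3] with (ack ∨ busy), and busy at every k in [2,j-1].
  j=2: (ack ∨ busy) false.
  j=3: (ack ∨ busy) holds, but busy fails at k=2 → not this j.
No j in the window works → until fails.

False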